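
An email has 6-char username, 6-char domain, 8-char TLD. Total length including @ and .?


An email address has format: username@domain.tld
Username length: 6
'@' character: 1
Domain length: 6
'.' character: 1
TLD length: 8
Total = 6 + 1 + 6 + 1 + 8 = 22

22


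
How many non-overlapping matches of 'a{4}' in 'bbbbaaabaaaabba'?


Pattern 'a{4}' matches exactly 4 consecutive a's (greedy, non-overlapping).
String: 'bbbbaaabaaaabba'
Scanning for runs of a's:
  Run at pos 4: 'aaa' (length 3) -> 0 match(es)
  Run at pos 8: 'aaaa' (length 4) -> 1 match(es)
  Run at pos 14: 'a' (length 1) -> 0 match(es)
Matches found: ['aaaa']
Total: 1

1


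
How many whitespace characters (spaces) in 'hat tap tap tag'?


\s matches whitespace characters (spaces, tabs, etc.).
Text: 'hat tap tap tag'
This text has 4 words separated by spaces.
Number of spaces = number of words - 1 = 4 - 1 = 3

3


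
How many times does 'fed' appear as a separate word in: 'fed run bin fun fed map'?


Scanning each word for exact match 'fed':
  Word 1: 'fed' -> MATCH
  Word 2: 'run' -> no
  Word 3: 'bin' -> no
  Word 4: 'fun' -> no
  Word 5: 'fed' -> MATCH
  Word 6: 'map' -> no
Total matches: 2

2


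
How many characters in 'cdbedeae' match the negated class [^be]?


Negated class [^be] matches any char NOT in {b, e}
Scanning 'cdbedeae':
  pos 0: 'c' -> MATCH
  pos 1: 'd' -> MATCH
  pos 2: 'b' -> no (excluded)
  pos 3: 'e' -> no (excluded)
  pos 4: 'd' -> MATCH
  pos 5: 'e' -> no (excluded)
  pos 6: 'a' -> MATCH
  pos 7: 'e' -> no (excluded)
Total matches: 4

4


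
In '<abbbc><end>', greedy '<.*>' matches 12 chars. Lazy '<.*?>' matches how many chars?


Greedy '<.*>' tries to match as MUCH as possible.
Lazy '<.*?>' tries to match as LITTLE as possible.

String: '<abbbc><end>'
Greedy '<.*>' starts at first '<' and extends to the LAST '>': '<abbbc><end>' (12 chars)
Lazy '<.*?>' starts at first '<' and stops at the FIRST '>': '<abbbc>' (7 chars)

7


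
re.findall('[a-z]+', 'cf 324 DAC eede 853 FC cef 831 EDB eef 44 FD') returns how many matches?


Pattern '[a-z]+' finds one or more lowercase letters.
Text: 'cf 324 DAC eede 853 FC cef 831 EDB eef 44 FD'
Scanning for matches:
  Match 1: 'cf'
  Match 2: 'eede'
  Match 3: 'cef'
  Match 4: 'eef'
Total matches: 4

4


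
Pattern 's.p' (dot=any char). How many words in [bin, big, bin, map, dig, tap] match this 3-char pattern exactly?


Pattern 's.p' means: starts with 's', any single char, ends with 'p'.
Checking each word (must be exactly 3 chars):
  'bin' (len=3): no
  'big' (len=3): no
  'bin' (len=3): no
  'map' (len=3): no
  'dig' (len=3): no
  'tap' (len=3): no
Matching words: []
Total: 0

0


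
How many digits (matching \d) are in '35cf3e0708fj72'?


\d matches any digit 0-9.
Scanning '35cf3e0708fj72':
  pos 0: '3' -> DIGIT
  pos 1: '5' -> DIGIT
  pos 4: '3' -> DIGIT
  pos 6: '0' -> DIGIT
  pos 7: '7' -> DIGIT
  pos 8: '0' -> DIGIT
  pos 9: '8' -> DIGIT
  pos 12: '7' -> DIGIT
  pos 13: '2' -> DIGIT
Digits found: ['3', '5', '3', '0', '7', '0', '8', '7', '2']
Total: 9

9


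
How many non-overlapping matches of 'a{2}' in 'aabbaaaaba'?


Pattern 'a{2}' matches exactly 2 consecutive a's (greedy, non-overlapping).
String: 'aabbaaaaba'
Scanning for runs of a's:
  Run at pos 0: 'aa' (length 2) -> 1 match(es)
  Run at pos 4: 'aaaa' (length 4) -> 2 match(es)
  Run at pos 9: 'a' (length 1) -> 0 match(es)
Matches found: ['aa', 'aa', 'aa']
Total: 3

3


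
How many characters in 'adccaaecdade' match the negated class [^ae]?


Negated class [^ae] matches any char NOT in {a, e}
Scanning 'adccaaecdade':
  pos 0: 'a' -> no (excluded)
  pos 1: 'd' -> MATCH
  pos 2: 'c' -> MATCH
  pos 3: 'c' -> MATCH
  pos 4: 'a' -> no (excluded)
  pos 5: 'a' -> no (excluded)
  pos 6: 'e' -> no (excluded)
  pos 7: 'c' -> MATCH
  pos 8: 'd' -> MATCH
  pos 9: 'a' -> no (excluded)
  pos 10: 'd' -> MATCH
  pos 11: 'e' -> no (excluded)
Total matches: 6

6


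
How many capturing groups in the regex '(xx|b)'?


To count capturing groups, count each '(' that starts a group.
Pattern: '(xx|b)'
Walking through the pattern:
  Position 0: '(' -> group #1
Total capturing groups: 1

1


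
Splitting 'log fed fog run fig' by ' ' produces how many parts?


Splitting by ' ' breaks the string at each occurrence of the separator.
Text: 'log fed fog run fig'
Parts after split:
  Part 1: 'log'
  Part 2: 'fed'
  Part 3: 'fog'
  Part 4: 'run'
  Part 5: 'fig'
Total parts: 5

5


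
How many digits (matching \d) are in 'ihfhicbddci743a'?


\d matches any digit 0-9.
Scanning 'ihfhicbddci743a':
  pos 11: '7' -> DIGIT
  pos 12: '4' -> DIGIT
  pos 13: '3' -> DIGIT
Digits found: ['7', '4', '3']
Total: 3

3


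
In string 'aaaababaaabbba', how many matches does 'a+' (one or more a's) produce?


Pattern 'a+' matches one or more consecutive a's.
String: 'aaaababaaabbba'
Scanning for runs of a:
  Match 1: 'aaaa' (length 4)
  Match 2: 'a' (length 1)
  Match 3: 'aaa' (length 3)
  Match 4: 'a' (length 1)
Total matches: 4

4


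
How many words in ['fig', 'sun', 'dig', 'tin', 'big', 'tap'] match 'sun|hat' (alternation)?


Alternation 'sun|hat' matches either 'sun' or 'hat'.
Checking each word:
  'fig' -> no
  'sun' -> MATCH
  'dig' -> no
  'tin' -> no
  'big' -> no
  'tap' -> no
Matches: ['sun']
Count: 1

1


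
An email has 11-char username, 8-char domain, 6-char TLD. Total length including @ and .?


An email address has format: username@domain.tld
Username length: 11
'@' character: 1
Domain length: 8
'.' character: 1
TLD length: 6
Total = 11 + 1 + 8 + 1 + 6 = 27

27


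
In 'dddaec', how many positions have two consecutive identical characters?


Looking for consecutive identical characters in 'dddaec':
  pos 0-1: 'd' vs 'd' -> MATCH ('dd')
  pos 1-2: 'd' vs 'd' -> MATCH ('dd')
  pos 2-3: 'd' vs 'a' -> different
  pos 3-4: 'a' vs 'e' -> different
  pos 4-5: 'e' vs 'c' -> different
Consecutive identical pairs: ['dd', 'dd']
Count: 2

2


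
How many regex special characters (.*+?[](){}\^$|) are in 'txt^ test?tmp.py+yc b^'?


Regex special characters are: . * + ? [ ] ( ) { } \ ^ $ |
Scanning 'txt^ test?tmp.py+yc b^':
  pos 3: '^' -> SPECIAL
  pos 9: '?' -> SPECIAL
  pos 13: '.' -> SPECIAL
  pos 16: '+' -> SPECIAL
  pos 21: '^' -> SPECIAL
Special chars found: ['^', '?', '.', '+', '^']
Total: 5

5


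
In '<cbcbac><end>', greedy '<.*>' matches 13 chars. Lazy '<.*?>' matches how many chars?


Greedy '<.*>' tries to match as MUCH as possible.
Lazy '<.*?>' tries to match as LITTLE as possible.

String: '<cbcbac><end>'
Greedy '<.*>' starts at first '<' and extends to the LAST '>': '<cbcbac><end>' (13 chars)
Lazy '<.*?>' starts at first '<' and stops at the FIRST '>': '<cbcbac>' (8 chars)

8


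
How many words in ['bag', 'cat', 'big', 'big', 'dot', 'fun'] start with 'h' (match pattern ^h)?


Pattern ^h anchors to start of word. Check which words begin with 'h':
  'bag' -> no
  'cat' -> no
  'big' -> no
  'big' -> no
  'dot' -> no
  'fun' -> no
Matching words: []
Count: 0

0


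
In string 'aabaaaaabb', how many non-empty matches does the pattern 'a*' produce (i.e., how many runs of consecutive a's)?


Pattern 'a*' matches zero or more a's. We want non-empty runs of consecutive a's.
String: 'aabaaaaabb'
Walking through the string to find runs of a's:
  Run 1: positions 0-1 -> 'aa'
  Run 2: positions 3-7 -> 'aaaaa'
Non-empty runs found: ['aa', 'aaaaa']
Count: 2

2


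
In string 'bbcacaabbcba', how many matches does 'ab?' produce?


Pattern 'ab?' matches 'a' optionally followed by 'b'.
String: 'bbcacaabbcba'
Scanning left to right for 'a' then checking next char:
  Match 1: 'a' (a not followed by b)
  Match 2: 'a' (a not followed by b)
  Match 3: 'ab' (a followed by b)
  Match 4: 'a' (a not followed by b)
Total matches: 4

4


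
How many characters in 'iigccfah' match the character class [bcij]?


Character class [bcij] matches any of: {b, c, i, j}
Scanning string 'iigccfah' character by character:
  pos 0: 'i' -> MATCH
  pos 1: 'i' -> MATCH
  pos 2: 'g' -> no
  pos 3: 'c' -> MATCH
  pos 4: 'c' -> MATCH
  pos 5: 'f' -> no
  pos 6: 'a' -> no
  pos 7: 'h' -> no
Total matches: 4

4


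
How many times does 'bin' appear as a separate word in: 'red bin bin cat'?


Scanning each word for exact match 'bin':
  Word 1: 'red' -> no
  Word 2: 'bin' -> MATCH
  Word 3: 'bin' -> MATCH
  Word 4: 'cat' -> no
Total matches: 2

2


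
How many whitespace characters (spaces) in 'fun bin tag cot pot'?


\s matches whitespace characters (spaces, tabs, etc.).
Text: 'fun bin tag cot pot'
This text has 5 words separated by spaces.
Number of spaces = number of words - 1 = 5 - 1 = 4

4


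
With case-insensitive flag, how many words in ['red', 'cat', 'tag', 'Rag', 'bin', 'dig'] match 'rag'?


Case-insensitive matching: compare each word's lowercase form to 'rag'.
  'red' -> lower='red' -> no
  'cat' -> lower='cat' -> no
  'tag' -> lower='tag' -> no
  'Rag' -> lower='rag' -> MATCH
  'bin' -> lower='bin' -> no
  'dig' -> lower='dig' -> no
Matches: ['Rag']
Count: 1

1


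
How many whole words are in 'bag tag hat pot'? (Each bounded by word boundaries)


Word boundaries (\b) mark the start/end of each word.
Text: 'bag tag hat pot'
Splitting by whitespace:
  Word 1: 'bag'
  Word 2: 'tag'
  Word 3: 'hat'
  Word 4: 'pot'
Total whole words: 4

4


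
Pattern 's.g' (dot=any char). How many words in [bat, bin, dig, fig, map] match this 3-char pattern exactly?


Pattern 's.g' means: starts with 's', any single char, ends with 'g'.
Checking each word (must be exactly 3 chars):
  'bat' (len=3): no
  'bin' (len=3): no
  'dig' (len=3): no
  'fig' (len=3): no
  'map' (len=3): no
Matching words: []
Total: 0

0


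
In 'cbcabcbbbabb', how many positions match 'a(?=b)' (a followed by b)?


Lookahead 'a(?=b)' matches 'a' only when followed by 'b'.
String: 'cbcabcbbbabb'
Checking each position where char is 'a':
  pos 3: 'a' -> MATCH (next='b')
  pos 9: 'a' -> MATCH (next='b')
Matching positions: [3, 9]
Count: 2

2


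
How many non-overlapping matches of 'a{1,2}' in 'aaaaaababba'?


Pattern 'a{1,2}' matches between 1 and 2 consecutive a's (greedy).
String: 'aaaaaababba'
Finding runs of a's and applying greedy matching:
  Run at pos 0: 'aaaaaa' (length 6)
  Run at pos 7: 'a' (length 1)
  Run at pos 10: 'a' (length 1)
Matches: ['aa', 'aa', 'aa', 'a', 'a']
Count: 5

5


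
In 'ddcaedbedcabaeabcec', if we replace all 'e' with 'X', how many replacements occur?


re.sub('e', 'X', text) replaces every occurrence of 'e' with 'X'.
Text: 'ddcaedbedcabaeabcec'
Scanning for 'e':
  pos 4: 'e' -> replacement #1
  pos 7: 'e' -> replacement #2
  pos 13: 'e' -> replacement #3
  pos 17: 'e' -> replacement #4
Total replacements: 4

4


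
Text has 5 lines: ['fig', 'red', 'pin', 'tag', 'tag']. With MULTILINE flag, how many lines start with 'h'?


With MULTILINE flag, ^ matches the start of each line.
Lines: ['fig', 'red', 'pin', 'tag', 'tag']
Checking which lines start with 'h':
  Line 1: 'fig' -> no
  Line 2: 'red' -> no
  Line 3: 'pin' -> no
  Line 4: 'tag' -> no
  Line 5: 'tag' -> no
Matching lines: []
Count: 0

0


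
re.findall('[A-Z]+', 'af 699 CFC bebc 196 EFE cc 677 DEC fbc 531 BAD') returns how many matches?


Pattern '[A-Z]+' finds one or more uppercase letters.
Text: 'af 699 CFC bebc 196 EFE cc 677 DEC fbc 531 BAD'
Scanning for matches:
  Match 1: 'CFC'
  Match 2: 'EFE'
  Match 3: 'DEC'
  Match 4: 'BAD'
Total matches: 4

4


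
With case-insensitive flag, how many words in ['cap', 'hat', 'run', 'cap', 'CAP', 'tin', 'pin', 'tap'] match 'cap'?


Case-insensitive matching: compare each word's lowercase form to 'cap'.
  'cap' -> lower='cap' -> MATCH
  'hat' -> lower='hat' -> no
  'run' -> lower='run' -> no
  'cap' -> lower='cap' -> MATCH
  'CAP' -> lower='cap' -> MATCH
  'tin' -> lower='tin' -> no
  'pin' -> lower='pin' -> no
  'tap' -> lower='tap' -> no
Matches: ['cap', 'cap', 'CAP']
Count: 3

3


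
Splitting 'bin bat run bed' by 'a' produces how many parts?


Splitting by 'a' breaks the string at each occurrence of the separator.
Text: 'bin bat run bed'
Parts after split:
  Part 1: 'bin b'
  Part 2: 't run bed'
Total parts: 2

2


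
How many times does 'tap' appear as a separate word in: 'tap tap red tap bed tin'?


Scanning each word for exact match 'tap':
  Word 1: 'tap' -> MATCH
  Word 2: 'tap' -> MATCH
  Word 3: 'red' -> no
  Word 4: 'tap' -> MATCH
  Word 5: 'bed' -> no
  Word 6: 'tin' -> no
Total matches: 3

3


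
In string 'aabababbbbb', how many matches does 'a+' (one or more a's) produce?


Pattern 'a+' matches one or more consecutive a's.
String: 'aabababbbbb'
Scanning for runs of a:
  Match 1: 'aa' (length 2)
  Match 2: 'a' (length 1)
  Match 3: 'a' (length 1)
Total matches: 3

3


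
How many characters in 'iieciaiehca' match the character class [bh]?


Character class [bh] matches any of: {b, h}
Scanning string 'iieciaiehca' character by character:
  pos 0: 'i' -> no
  pos 1: 'i' -> no
  pos 2: 'e' -> no
  pos 3: 'c' -> no
  pos 4: 'i' -> no
  pos 5: 'a' -> no
  pos 6: 'i' -> no
  pos 7: 'e' -> no
  pos 8: 'h' -> MATCH
  pos 9: 'c' -> no
  pos 10: 'a' -> no
Total matches: 1

1


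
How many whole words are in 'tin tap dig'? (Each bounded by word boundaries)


Word boundaries (\b) mark the start/end of each word.
Text: 'tin tap dig'
Splitting by whitespace:
  Word 1: 'tin'
  Word 2: 'tap'
  Word 3: 'dig'
Total whole words: 3

3


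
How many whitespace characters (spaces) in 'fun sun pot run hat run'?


\s matches whitespace characters (spaces, tabs, etc.).
Text: 'fun sun pot run hat run'
This text has 6 words separated by spaces.
Number of spaces = number of words - 1 = 6 - 1 = 5

5


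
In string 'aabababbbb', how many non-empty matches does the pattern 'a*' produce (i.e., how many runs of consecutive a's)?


Pattern 'a*' matches zero or more a's. We want non-empty runs of consecutive a's.
String: 'aabababbbb'
Walking through the string to find runs of a's:
  Run 1: positions 0-1 -> 'aa'
  Run 2: positions 3-3 -> 'a'
  Run 3: positions 5-5 -> 'a'
Non-empty runs found: ['aa', 'a', 'a']
Count: 3

3


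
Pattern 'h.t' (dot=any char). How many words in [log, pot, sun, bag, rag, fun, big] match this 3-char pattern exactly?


Pattern 'h.t' means: starts with 'h', any single char, ends with 't'.
Checking each word (must be exactly 3 chars):
  'log' (len=3): no
  'pot' (len=3): no
  'sun' (len=3): no
  'bag' (len=3): no
  'rag' (len=3): no
  'fun' (len=3): no
  'big' (len=3): no
Matching words: []
Total: 0

0


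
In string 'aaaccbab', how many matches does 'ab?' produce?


Pattern 'ab?' matches 'a' optionally followed by 'b'.
String: 'aaaccbab'
Scanning left to right for 'a' then checking next char:
  Match 1: 'a' (a not followed by b)
  Match 2: 'a' (a not followed by b)
  Match 3: 'a' (a not followed by b)
  Match 4: 'ab' (a followed by b)
Total matches: 4

4


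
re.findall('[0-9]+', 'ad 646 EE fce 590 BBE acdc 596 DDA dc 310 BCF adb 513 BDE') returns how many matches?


Pattern '[0-9]+' finds one or more digits.
Text: 'ad 646 EE fce 590 BBE acdc 596 DDA dc 310 BCF adb 513 BDE'
Scanning for matches:
  Match 1: '646'
  Match 2: '590'
  Match 3: '596'
  Match 4: '310'
  Match 5: '513'
Total matches: 5

5


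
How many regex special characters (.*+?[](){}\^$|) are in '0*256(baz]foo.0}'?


Regex special characters are: . * + ? [ ] ( ) { } \ ^ $ |
Scanning '0*256(baz]foo.0}':
  pos 1: '*' -> SPECIAL
  pos 5: '(' -> SPECIAL
  pos 9: ']' -> SPECIAL
  pos 13: '.' -> SPECIAL
  pos 15: '}' -> SPECIAL
Special chars found: ['*', '(', ']', '.', '}']
Total: 5

5


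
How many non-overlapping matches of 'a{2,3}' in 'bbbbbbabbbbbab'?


Pattern 'a{2,3}' matches between 2 and 3 consecutive a's (greedy).
String: 'bbbbbbabbbbbab'
Finding runs of a's and applying greedy matching:
  Run at pos 6: 'a' (length 1)
  Run at pos 12: 'a' (length 1)
Matches: []
Count: 0

0


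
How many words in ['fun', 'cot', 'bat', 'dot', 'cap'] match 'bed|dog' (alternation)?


Alternation 'bed|dog' matches either 'bed' or 'dog'.
Checking each word:
  'fun' -> no
  'cot' -> no
  'bat' -> no
  'dot' -> no
  'cap' -> no
Matches: []
Count: 0

0


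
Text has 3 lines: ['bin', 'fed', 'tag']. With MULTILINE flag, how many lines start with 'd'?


With MULTILINE flag, ^ matches the start of each line.
Lines: ['bin', 'fed', 'tag']
Checking which lines start with 'd':
  Line 1: 'bin' -> no
  Line 2: 'fed' -> no
  Line 3: 'tag' -> no
Matching lines: []
Count: 0

0


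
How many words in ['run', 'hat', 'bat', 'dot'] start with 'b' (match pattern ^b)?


Pattern ^b anchors to start of word. Check which words begin with 'b':
  'run' -> no
  'hat' -> no
  'bat' -> MATCH (starts with 'b')
  'dot' -> no
Matching words: ['bat']
Count: 1

1


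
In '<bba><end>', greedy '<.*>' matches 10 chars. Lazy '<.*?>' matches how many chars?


Greedy '<.*>' tries to match as MUCH as possible.
Lazy '<.*?>' tries to match as LITTLE as possible.

String: '<bba><end>'
Greedy '<.*>' starts at first '<' and extends to the LAST '>': '<bba><end>' (10 chars)
Lazy '<.*?>' starts at first '<' and stops at the FIRST '>': '<bba>' (5 chars)

5


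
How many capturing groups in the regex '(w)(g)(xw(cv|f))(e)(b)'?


To count capturing groups, count each '(' that starts a group.
Pattern: '(w)(g)(xw(cv|f))(e)(b)'
Walking through the pattern:
  Position 0: '(' -> group #1
  Position 3: '(' -> group #2
  Position 6: '(' -> group #3
  Position 9: '(' -> group #4
  Position 16: '(' -> group #5
  Position 19: '(' -> group #6
Total capturing groups: 6

6


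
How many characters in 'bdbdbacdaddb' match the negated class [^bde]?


Negated class [^bde] matches any char NOT in {b, d, e}
Scanning 'bdbdbacdaddb':
  pos 0: 'b' -> no (excluded)
  pos 1: 'd' -> no (excluded)
  pos 2: 'b' -> no (excluded)
  pos 3: 'd' -> no (excluded)
  pos 4: 'b' -> no (excluded)
  pos 5: 'a' -> MATCH
  pos 6: 'c' -> MATCH
  pos 7: 'd' -> no (excluded)
  pos 8: 'a' -> MATCH
  pos 9: 'd' -> no (excluded)
  pos 10: 'd' -> no (excluded)
  pos 11: 'b' -> no (excluded)
Total matches: 3

3


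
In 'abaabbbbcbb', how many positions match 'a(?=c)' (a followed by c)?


Lookahead 'a(?=c)' matches 'a' only when followed by 'c'.
String: 'abaabbbbcbb'
Checking each position where char is 'a':
  pos 0: 'a' -> no (next='b')
  pos 2: 'a' -> no (next='a')
  pos 3: 'a' -> no (next='b')
Matching positions: []
Count: 0

0


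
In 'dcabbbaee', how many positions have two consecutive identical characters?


Looking for consecutive identical characters in 'dcabbbaee':
  pos 0-1: 'd' vs 'c' -> different
  pos 1-2: 'c' vs 'a' -> different
  pos 2-3: 'a' vs 'b' -> different
  pos 3-4: 'b' vs 'b' -> MATCH ('bb')
  pos 4-5: 'b' vs 'b' -> MATCH ('bb')
  pos 5-6: 'b' vs 'a' -> different
  pos 6-7: 'a' vs 'e' -> different
  pos 7-8: 'e' vs 'e' -> MATCH ('ee')
Consecutive identical pairs: ['bb', 'bb', 'ee']
Count: 3

3


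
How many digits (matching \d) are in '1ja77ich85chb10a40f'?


\d matches any digit 0-9.
Scanning '1ja77ich85chb10a40f':
  pos 0: '1' -> DIGIT
  pos 3: '7' -> DIGIT
  pos 4: '7' -> DIGIT
  pos 8: '8' -> DIGIT
  pos 9: '5' -> DIGIT
  pos 13: '1' -> DIGIT
  pos 14: '0' -> DIGIT
  pos 16: '4' -> DIGIT
  pos 17: '0' -> DIGIT
Digits found: ['1', '7', '7', '8', '5', '1', '0', '4', '0']
Total: 9

9


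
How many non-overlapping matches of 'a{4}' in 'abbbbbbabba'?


Pattern 'a{4}' matches exactly 4 consecutive a's (greedy, non-overlapping).
String: 'abbbbbbabba'
Scanning for runs of a's:
  Run at pos 0: 'a' (length 1) -> 0 match(es)
  Run at pos 7: 'a' (length 1) -> 0 match(es)
  Run at pos 10: 'a' (length 1) -> 0 match(es)
Matches found: []
Total: 0

0


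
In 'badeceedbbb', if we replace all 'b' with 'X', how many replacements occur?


re.sub('b', 'X', text) replaces every occurrence of 'b' with 'X'.
Text: 'badeceedbbb'
Scanning for 'b':
  pos 0: 'b' -> replacement #1
  pos 8: 'b' -> replacement #2
  pos 9: 'b' -> replacement #3
  pos 10: 'b' -> replacement #4
Total replacements: 4

4


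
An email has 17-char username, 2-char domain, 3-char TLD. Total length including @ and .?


An email address has format: username@domain.tld
Username length: 17
'@' character: 1
Domain length: 2
'.' character: 1
TLD length: 3
Total = 17 + 1 + 2 + 1 + 3 = 24

24


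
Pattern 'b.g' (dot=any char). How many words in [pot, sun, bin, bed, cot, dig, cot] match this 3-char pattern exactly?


Pattern 'b.g' means: starts with 'b', any single char, ends with 'g'.
Checking each word (must be exactly 3 chars):
  'pot' (len=3): no
  'sun' (len=3): no
  'bin' (len=3): no
  'bed' (len=3): no
  'cot' (len=3): no
  'dig' (len=3): no
  'cot' (len=3): no
Matching words: []
Total: 0

0


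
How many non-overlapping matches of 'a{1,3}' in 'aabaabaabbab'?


Pattern 'a{1,3}' matches between 1 and 3 consecutive a's (greedy).
String: 'aabaabaabbab'
Finding runs of a's and applying greedy matching:
  Run at pos 0: 'aa' (length 2)
  Run at pos 3: 'aa' (length 2)
  Run at pos 6: 'aa' (length 2)
  Run at pos 10: 'a' (length 1)
Matches: ['aa', 'aa', 'aa', 'a']
Count: 4

4


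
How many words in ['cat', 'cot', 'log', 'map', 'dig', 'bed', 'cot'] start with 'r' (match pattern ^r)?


Pattern ^r anchors to start of word. Check which words begin with 'r':
  'cat' -> no
  'cot' -> no
  'log' -> no
  'map' -> no
  'dig' -> no
  'bed' -> no
  'cot' -> no
Matching words: []
Count: 0

0


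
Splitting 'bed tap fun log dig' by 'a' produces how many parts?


Splitting by 'a' breaks the string at each occurrence of the separator.
Text: 'bed tap fun log dig'
Parts after split:
  Part 1: 'bed t'
  Part 2: 'p fun log dig'
Total parts: 2

2


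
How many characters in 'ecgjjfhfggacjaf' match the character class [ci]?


Character class [ci] matches any of: {c, i}
Scanning string 'ecgjjfhfggacjaf' character by character:
  pos 0: 'e' -> no
  pos 1: 'c' -> MATCH
  pos 2: 'g' -> no
  pos 3: 'j' -> no
  pos 4: 'j' -> no
  pos 5: 'f' -> no
  pos 6: 'h' -> no
  pos 7: 'f' -> no
  pos 8: 'g' -> no
  pos 9: 'g' -> no
  pos 10: 'a' -> no
  pos 11: 'c' -> MATCH
  pos 12: 'j' -> no
  pos 13: 'a' -> no
  pos 14: 'f' -> no
Total matches: 2

2


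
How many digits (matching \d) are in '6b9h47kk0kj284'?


\d matches any digit 0-9.
Scanning '6b9h47kk0kj284':
  pos 0: '6' -> DIGIT
  pos 2: '9' -> DIGIT
  pos 4: '4' -> DIGIT
  pos 5: '7' -> DIGIT
  pos 8: '0' -> DIGIT
  pos 11: '2' -> DIGIT
  pos 12: '8' -> DIGIT
  pos 13: '4' -> DIGIT
Digits found: ['6', '9', '4', '7', '0', '2', '8', '4']
Total: 8

8


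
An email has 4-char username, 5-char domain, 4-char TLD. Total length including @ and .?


An email address has format: username@domain.tld
Username length: 4
'@' character: 1
Domain length: 5
'.' character: 1
TLD length: 4
Total = 4 + 1 + 5 + 1 + 4 = 15

15


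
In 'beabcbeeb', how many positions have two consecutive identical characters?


Looking for consecutive identical characters in 'beabcbeeb':
  pos 0-1: 'b' vs 'e' -> different
  pos 1-2: 'e' vs 'a' -> different
  pos 2-3: 'a' vs 'b' -> different
  pos 3-4: 'b' vs 'c' -> different
  pos 4-5: 'c' vs 'b' -> different
  pos 5-6: 'b' vs 'e' -> different
  pos 6-7: 'e' vs 'e' -> MATCH ('ee')
  pos 7-8: 'e' vs 'b' -> different
Consecutive identical pairs: ['ee']
Count: 1

1


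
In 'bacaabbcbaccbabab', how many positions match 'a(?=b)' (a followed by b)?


Lookahead 'a(?=b)' matches 'a' only when followed by 'b'.
String: 'bacaabbcbaccbabab'
Checking each position where char is 'a':
  pos 1: 'a' -> no (next='c')
  pos 3: 'a' -> no (next='a')
  pos 4: 'a' -> MATCH (next='b')
  pos 9: 'a' -> no (next='c')
  pos 13: 'a' -> MATCH (next='b')
  pos 15: 'a' -> MATCH (next='b')
Matching positions: [4, 13, 15]
Count: 3

3


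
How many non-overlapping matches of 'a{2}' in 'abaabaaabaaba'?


Pattern 'a{2}' matches exactly 2 consecutive a's (greedy, non-overlapping).
String: 'abaabaaabaaba'
Scanning for runs of a's:
  Run at pos 0: 'a' (length 1) -> 0 match(es)
  Run at pos 2: 'aa' (length 2) -> 1 match(es)
  Run at pos 5: 'aaa' (length 3) -> 1 match(es)
  Run at pos 9: 'aa' (length 2) -> 1 match(es)
  Run at pos 12: 'a' (length 1) -> 0 match(es)
Matches found: ['aa', 'aa', 'aa']
Total: 3

3


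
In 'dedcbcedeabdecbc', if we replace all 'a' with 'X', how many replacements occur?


re.sub('a', 'X', text) replaces every occurrence of 'a' with 'X'.
Text: 'dedcbcedeabdecbc'
Scanning for 'a':
  pos 9: 'a' -> replacement #1
Total replacements: 1

1


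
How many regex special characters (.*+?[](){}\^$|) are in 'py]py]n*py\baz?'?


Regex special characters are: . * + ? [ ] ( ) { } \ ^ $ |
Scanning 'py]py]n*py\baz?':
  pos 2: ']' -> SPECIAL
  pos 5: ']' -> SPECIAL
  pos 7: '*' -> SPECIAL
  pos 10: '\' -> SPECIAL
  pos 14: '?' -> SPECIAL
Special chars found: [']', ']', '*', '\\', '?']
Total: 5

5


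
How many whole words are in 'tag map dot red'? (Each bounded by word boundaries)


Word boundaries (\b) mark the start/end of each word.
Text: 'tag map dot red'
Splitting by whitespace:
  Word 1: 'tag'
  Word 2: 'map'
  Word 3: 'dot'
  Word 4: 'red'
Total whole words: 4

4


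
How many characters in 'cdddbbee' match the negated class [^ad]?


Negated class [^ad] matches any char NOT in {a, d}
Scanning 'cdddbbee':
  pos 0: 'c' -> MATCH
  pos 1: 'd' -> no (excluded)
  pos 2: 'd' -> no (excluded)
  pos 3: 'd' -> no (excluded)
  pos 4: 'b' -> MATCH
  pos 5: 'b' -> MATCH
  pos 6: 'e' -> MATCH
  pos 7: 'e' -> MATCH
Total matches: 5

5


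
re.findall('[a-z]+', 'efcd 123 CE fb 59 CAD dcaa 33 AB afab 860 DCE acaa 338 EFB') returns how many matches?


Pattern '[a-z]+' finds one or more lowercase letters.
Text: 'efcd 123 CE fb 59 CAD dcaa 33 AB afab 860 DCE acaa 338 EFB'
Scanning for matches:
  Match 1: 'efcd'
  Match 2: 'fb'
  Match 3: 'dcaa'
  Match 4: 'afab'
  Match 5: 'acaa'
Total matches: 5

5


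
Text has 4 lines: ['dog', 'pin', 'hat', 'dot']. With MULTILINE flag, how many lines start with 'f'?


With MULTILINE flag, ^ matches the start of each line.
Lines: ['dog', 'pin', 'hat', 'dot']
Checking which lines start with 'f':
  Line 1: 'dog' -> no
  Line 2: 'pin' -> no
  Line 3: 'hat' -> no
  Line 4: 'dot' -> no
Matching lines: []
Count: 0

0


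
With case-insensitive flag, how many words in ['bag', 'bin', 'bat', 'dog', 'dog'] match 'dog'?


Case-insensitive matching: compare each word's lowercase form to 'dog'.
  'bag' -> lower='bag' -> no
  'bin' -> lower='bin' -> no
  'bat' -> lower='bat' -> no
  'dog' -> lower='dog' -> MATCH
  'dog' -> lower='dog' -> MATCH
Matches: ['dog', 'dog']
Count: 2

2


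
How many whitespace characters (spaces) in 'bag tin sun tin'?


\s matches whitespace characters (spaces, tabs, etc.).
Text: 'bag tin sun tin'
This text has 4 words separated by spaces.
Number of spaces = number of words - 1 = 4 - 1 = 3

3


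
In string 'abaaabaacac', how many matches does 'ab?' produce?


Pattern 'ab?' matches 'a' optionally followed by 'b'.
String: 'abaaabaacac'
Scanning left to right for 'a' then checking next char:
  Match 1: 'ab' (a followed by b)
  Match 2: 'a' (a not followed by b)
  Match 3: 'a' (a not followed by b)
  Match 4: 'ab' (a followed by b)
  Match 5: 'a' (a not followed by b)
  Match 6: 'a' (a not followed by b)
  Match 7: 'a' (a not followed by b)
Total matches: 7

7


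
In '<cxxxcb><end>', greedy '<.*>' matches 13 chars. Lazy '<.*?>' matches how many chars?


Greedy '<.*>' tries to match as MUCH as possible.
Lazy '<.*?>' tries to match as LITTLE as possible.

String: '<cxxxcb><end>'
Greedy '<.*>' starts at first '<' and extends to the LAST '>': '<cxxxcb><end>' (13 chars)
Lazy '<.*?>' starts at first '<' and stops at the FIRST '>': '<cxxxcb>' (8 chars)

8


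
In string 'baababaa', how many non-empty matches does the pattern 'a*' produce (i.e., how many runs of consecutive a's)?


Pattern 'a*' matches zero or more a's. We want non-empty runs of consecutive a's.
String: 'baababaa'
Walking through the string to find runs of a's:
  Run 1: positions 1-2 -> 'aa'
  Run 2: positions 4-4 -> 'a'
  Run 3: positions 6-7 -> 'aa'
Non-empty runs found: ['aa', 'a', 'aa']
Count: 3

3


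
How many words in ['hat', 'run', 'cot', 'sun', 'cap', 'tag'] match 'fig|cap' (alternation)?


Alternation 'fig|cap' matches either 'fig' or 'cap'.
Checking each word:
  'hat' -> no
  'run' -> no
  'cot' -> no
  'sun' -> no
  'cap' -> MATCH
  'tag' -> no
Matches: ['cap']
Count: 1

1


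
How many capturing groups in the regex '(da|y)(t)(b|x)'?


To count capturing groups, count each '(' that starts a group.
Pattern: '(da|y)(t)(b|x)'
Walking through the pattern:
  Position 0: '(' -> group #1
  Position 6: '(' -> group #2
  Position 9: '(' -> group #3
Total capturing groups: 3

3


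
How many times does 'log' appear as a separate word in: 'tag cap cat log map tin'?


Scanning each word for exact match 'log':
  Word 1: 'tag' -> no
  Word 2: 'cap' -> no
  Word 3: 'cat' -> no
  Word 4: 'log' -> MATCH
  Word 5: 'map' -> no
  Word 6: 'tin' -> no
Total matches: 1

1


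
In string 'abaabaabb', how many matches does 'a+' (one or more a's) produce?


Pattern 'a+' matches one or more consecutive a's.
String: 'abaabaabb'
Scanning for runs of a:
  Match 1: 'a' (length 1)
  Match 2: 'aa' (length 2)
  Match 3: 'aa' (length 2)
Total matches: 3

3


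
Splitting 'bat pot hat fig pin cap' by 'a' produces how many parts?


Splitting by 'a' breaks the string at each occurrence of the separator.
Text: 'bat pot hat fig pin cap'
Parts after split:
  Part 1: 'b'
  Part 2: 't pot h'
  Part 3: 't fig pin c'
  Part 4: 'p'
Total parts: 4

4


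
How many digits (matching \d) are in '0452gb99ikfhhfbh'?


\d matches any digit 0-9.
Scanning '0452gb99ikfhhfbh':
  pos 0: '0' -> DIGIT
  pos 1: '4' -> DIGIT
  pos 2: '5' -> DIGIT
  pos 3: '2' -> DIGIT
  pos 6: '9' -> DIGIT
  pos 7: '9' -> DIGIT
Digits found: ['0', '4', '5', '2', '9', '9']
Total: 6

6


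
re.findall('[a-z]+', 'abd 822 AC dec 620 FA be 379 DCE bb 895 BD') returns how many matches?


Pattern '[a-z]+' finds one or more lowercase letters.
Text: 'abd 822 AC dec 620 FA be 379 DCE bb 895 BD'
Scanning for matches:
  Match 1: 'abd'
  Match 2: 'dec'
  Match 3: 'be'
  Match 4: 'bb'
Total matches: 4

4


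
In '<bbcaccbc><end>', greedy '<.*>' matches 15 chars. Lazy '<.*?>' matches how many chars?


Greedy '<.*>' tries to match as MUCH as possible.
Lazy '<.*?>' tries to match as LITTLE as possible.

String: '<bbcaccbc><end>'
Greedy '<.*>' starts at first '<' and extends to the LAST '>': '<bbcaccbc><end>' (15 chars)
Lazy '<.*?>' starts at first '<' and stops at the FIRST '>': '<bbcaccbc>' (10 chars)

10


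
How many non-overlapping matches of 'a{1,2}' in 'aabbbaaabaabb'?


Pattern 'a{1,2}' matches between 1 and 2 consecutive a's (greedy).
String: 'aabbbaaabaabb'
Finding runs of a's and applying greedy matching:
  Run at pos 0: 'aa' (length 2)
  Run at pos 5: 'aaa' (length 3)
  Run at pos 9: 'aa' (length 2)
Matches: ['aa', 'aa', 'a', 'aa']
Count: 4

4


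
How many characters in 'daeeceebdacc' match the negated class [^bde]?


Negated class [^bde] matches any char NOT in {b, d, e}
Scanning 'daeeceebdacc':
  pos 0: 'd' -> no (excluded)
  pos 1: 'a' -> MATCH
  pos 2: 'e' -> no (excluded)
  pos 3: 'e' -> no (excluded)
  pos 4: 'c' -> MATCH
  pos 5: 'e' -> no (excluded)
  pos 6: 'e' -> no (excluded)
  pos 7: 'b' -> no (excluded)
  pos 8: 'd' -> no (excluded)
  pos 9: 'a' -> MATCH
  pos 10: 'c' -> MATCH
  pos 11: 'c' -> MATCH
Total matches: 5

5


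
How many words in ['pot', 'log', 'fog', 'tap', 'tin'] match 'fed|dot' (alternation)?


Alternation 'fed|dot' matches either 'fed' or 'dot'.
Checking each word:
  'pot' -> no
  'log' -> no
  'fog' -> no
  'tap' -> no
  'tin' -> no
Matches: []
Count: 0

0


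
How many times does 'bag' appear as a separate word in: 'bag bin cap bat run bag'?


Scanning each word for exact match 'bag':
  Word 1: 'bag' -> MATCH
  Word 2: 'bin' -> no
  Word 3: 'cap' -> no
  Word 4: 'bat' -> no
  Word 5: 'run' -> no
  Word 6: 'bag' -> MATCH
Total matches: 2

2


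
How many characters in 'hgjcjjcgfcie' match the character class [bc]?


Character class [bc] matches any of: {b, c}
Scanning string 'hgjcjjcgfcie' character by character:
  pos 0: 'h' -> no
  pos 1: 'g' -> no
  pos 2: 'j' -> no
  pos 3: 'c' -> MATCH
  pos 4: 'j' -> no
  pos 5: 'j' -> no
  pos 6: 'c' -> MATCH
  pos 7: 'g' -> no
  pos 8: 'f' -> no
  pos 9: 'c' -> MATCH
  pos 10: 'i' -> no
  pos 11: 'e' -> no
Total matches: 3

3


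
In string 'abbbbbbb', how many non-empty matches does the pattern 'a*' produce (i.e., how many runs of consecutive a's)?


Pattern 'a*' matches zero or more a's. We want non-empty runs of consecutive a's.
String: 'abbbbbbb'
Walking through the string to find runs of a's:
  Run 1: positions 0-0 -> 'a'
Non-empty runs found: ['a']
Count: 1

1


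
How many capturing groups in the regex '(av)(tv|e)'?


To count capturing groups, count each '(' that starts a group.
Pattern: '(av)(tv|e)'
Walking through the pattern:
  Position 0: '(' -> group #1
  Position 4: '(' -> group #2
Total capturing groups: 2

2


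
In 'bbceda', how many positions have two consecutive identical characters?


Looking for consecutive identical characters in 'bbceda':
  pos 0-1: 'b' vs 'b' -> MATCH ('bb')
  pos 1-2: 'b' vs 'c' -> different
  pos 2-3: 'c' vs 'e' -> different
  pos 3-4: 'e' vs 'd' -> different
  pos 4-5: 'd' vs 'a' -> different
Consecutive identical pairs: ['bb']
Count: 1

1


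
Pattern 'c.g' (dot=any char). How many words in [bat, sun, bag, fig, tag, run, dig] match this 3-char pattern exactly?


Pattern 'c.g' means: starts with 'c', any single char, ends with 'g'.
Checking each word (must be exactly 3 chars):
  'bat' (len=3): no
  'sun' (len=3): no
  'bag' (len=3): no
  'fig' (len=3): no
  'tag' (len=3): no
  'run' (len=3): no
  'dig' (len=3): no
Matching words: []
Total: 0

0


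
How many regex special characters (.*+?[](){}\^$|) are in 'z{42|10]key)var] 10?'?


Regex special characters are: . * + ? [ ] ( ) { } \ ^ $ |
Scanning 'z{42|10]key)var] 10?':
  pos 1: '{' -> SPECIAL
  pos 4: '|' -> SPECIAL
  pos 7: ']' -> SPECIAL
  pos 11: ')' -> SPECIAL
  pos 15: ']' -> SPECIAL
  pos 19: '?' -> SPECIAL
Special chars found: ['{', '|', ']', ')', ']', '?']
Total: 6

6


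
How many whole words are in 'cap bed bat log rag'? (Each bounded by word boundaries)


Word boundaries (\b) mark the start/end of each word.
Text: 'cap bed bat log rag'
Splitting by whitespace:
  Word 1: 'cap'
  Word 2: 'bed'
  Word 3: 'bat'
  Word 4: 'log'
  Word 5: 'rag'
Total whole words: 5

5


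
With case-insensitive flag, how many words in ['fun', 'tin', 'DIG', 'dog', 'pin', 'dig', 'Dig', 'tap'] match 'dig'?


Case-insensitive matching: compare each word's lowercase form to 'dig'.
  'fun' -> lower='fun' -> no
  'tin' -> lower='tin' -> no
  'DIG' -> lower='dig' -> MATCH
  'dog' -> lower='dog' -> no
  'pin' -> lower='pin' -> no
  'dig' -> lower='dig' -> MATCH
  'Dig' -> lower='dig' -> MATCH
  'tap' -> lower='tap' -> no
Matches: ['DIG', 'dig', 'Dig']
Count: 3

3


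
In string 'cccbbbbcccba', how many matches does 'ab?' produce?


Pattern 'ab?' matches 'a' optionally followed by 'b'.
String: 'cccbbbbcccba'
Scanning left to right for 'a' then checking next char:
  Match 1: 'a' (a not followed by b)
Total matches: 1

1


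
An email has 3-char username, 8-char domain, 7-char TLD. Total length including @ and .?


An email address has format: username@domain.tld
Username length: 3
'@' character: 1
Domain length: 8
'.' character: 1
TLD length: 7
Total = 3 + 1 + 8 + 1 + 7 = 20

20


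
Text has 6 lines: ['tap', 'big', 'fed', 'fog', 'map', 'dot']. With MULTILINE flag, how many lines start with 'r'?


With MULTILINE flag, ^ matches the start of each line.
Lines: ['tap', 'big', 'fed', 'fog', 'map', 'dot']
Checking which lines start with 'r':
  Line 1: 'tap' -> no
  Line 2: 'big' -> no
  Line 3: 'fed' -> no
  Line 4: 'fog' -> no
  Line 5: 'map' -> no
  Line 6: 'dot' -> no
Matching lines: []
Count: 0

0


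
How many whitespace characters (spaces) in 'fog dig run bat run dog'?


\s matches whitespace characters (spaces, tabs, etc.).
Text: 'fog dig run bat run dog'
This text has 6 words separated by spaces.
Number of spaces = number of words - 1 = 6 - 1 = 5

5


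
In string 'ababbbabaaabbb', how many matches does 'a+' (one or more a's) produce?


Pattern 'a+' matches one or more consecutive a's.
String: 'ababbbabaaabbb'
Scanning for runs of a:
  Match 1: 'a' (length 1)
  Match 2: 'a' (length 1)
  Match 3: 'a' (length 1)
  Match 4: 'aaa' (length 3)
Total matches: 4

4


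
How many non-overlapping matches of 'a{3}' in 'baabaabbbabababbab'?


Pattern 'a{3}' matches exactly 3 consecutive a's (greedy, non-overlapping).
String: 'baabaabbbabababbab'
Scanning for runs of a's:
  Run at pos 1: 'aa' (length 2) -> 0 match(es)
  Run at pos 4: 'aa' (length 2) -> 0 match(es)
  Run at pos 9: 'a' (length 1) -> 0 match(es)
  Run at pos 11: 'a' (length 1) -> 0 match(es)
  Run at pos 13: 'a' (length 1) -> 0 match(es)
  Run at pos 16: 'a' (length 1) -> 0 match(es)
Matches found: []
Total: 0

0


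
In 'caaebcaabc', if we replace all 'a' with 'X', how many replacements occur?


re.sub('a', 'X', text) replaces every occurrence of 'a' with 'X'.
Text: 'caaebcaabc'
Scanning for 'a':
  pos 1: 'a' -> replacement #1
  pos 2: 'a' -> replacement #2
  pos 6: 'a' -> replacement #3
  pos 7: 'a' -> replacement #4
Total replacements: 4

4


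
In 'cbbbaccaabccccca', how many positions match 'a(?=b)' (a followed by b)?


Lookahead 'a(?=b)' matches 'a' only when followed by 'b'.
String: 'cbbbaccaabccccca'
Checking each position where char is 'a':
  pos 4: 'a' -> no (next='c')
  pos 7: 'a' -> no (next='a')
  pos 8: 'a' -> MATCH (next='b')
Matching positions: [8]
Count: 1

1


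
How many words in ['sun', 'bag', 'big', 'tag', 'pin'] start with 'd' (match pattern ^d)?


Pattern ^d anchors to start of word. Check which words begin with 'd':
  'sun' -> no
  'bag' -> no
  'big' -> no
  'tag' -> no
  'pin' -> no
Matching words: []
Count: 0

0


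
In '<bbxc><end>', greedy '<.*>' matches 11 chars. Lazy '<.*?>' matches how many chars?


Greedy '<.*>' tries to match as MUCH as possible.
Lazy '<.*?>' tries to match as LITTLE as possible.

String: '<bbxc><end>'
Greedy '<.*>' starts at first '<' and extends to the LAST '>': '<bbxc><end>' (11 chars)
Lazy '<.*?>' starts at first '<' and stops at the FIRST '>': '<bbxc>' (6 chars)

6


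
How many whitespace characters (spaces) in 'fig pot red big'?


\s matches whitespace characters (spaces, tabs, etc.).
Text: 'fig pot red big'
This text has 4 words separated by spaces.
Number of spaces = number of words - 1 = 4 - 1 = 3

3


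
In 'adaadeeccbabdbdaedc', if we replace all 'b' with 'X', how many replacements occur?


re.sub('b', 'X', text) replaces every occurrence of 'b' with 'X'.
Text: 'adaadeeccbabdbdaedc'
Scanning for 'b':
  pos 9: 'b' -> replacement #1
  pos 11: 'b' -> replacement #2
  pos 13: 'b' -> replacement #3
Total replacements: 3

3


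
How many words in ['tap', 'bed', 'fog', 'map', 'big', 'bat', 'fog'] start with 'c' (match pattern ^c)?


Pattern ^c anchors to start of word. Check which words begin with 'c':
  'tap' -> no
  'bed' -> no
  'fog' -> no
  'map' -> no
  'big' -> no
  'bat' -> no
  'fog' -> no
Matching words: []
Count: 0

0


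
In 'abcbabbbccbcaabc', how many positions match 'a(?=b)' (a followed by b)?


Lookahead 'a(?=b)' matches 'a' only when followed by 'b'.
String: 'abcbabbbccbcaabc'
Checking each position where char is 'a':
  pos 0: 'a' -> MATCH (next='b')
  pos 4: 'a' -> MATCH (next='b')
  pos 12: 'a' -> no (next='a')
  pos 13: 'a' -> MATCH (next='b')
Matching positions: [0, 4, 13]
Count: 3

3


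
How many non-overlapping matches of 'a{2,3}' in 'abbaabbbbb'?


Pattern 'a{2,3}' matches between 2 and 3 consecutive a's (greedy).
String: 'abbaabbbbb'
Finding runs of a's and applying greedy matching:
  Run at pos 0: 'a' (length 1)
  Run at pos 3: 'aa' (length 2)
Matches: ['aa']
Count: 1

1
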